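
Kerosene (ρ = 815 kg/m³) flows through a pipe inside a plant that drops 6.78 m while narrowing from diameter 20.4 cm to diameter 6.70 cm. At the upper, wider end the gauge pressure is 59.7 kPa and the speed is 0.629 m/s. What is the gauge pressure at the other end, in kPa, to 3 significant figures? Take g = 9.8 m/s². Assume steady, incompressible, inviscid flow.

P₂ ≈ 100 kPa

By continuity, v₂ = v₁·A₁/A₂ = 0.629·(327/35.3) = 5.83 m/s.
Applying Bernoulli between the two ends and solving for P₂: P₂ = P₁ + ½ρ(v₁² − v₂²) − ρgΔh.
P₂ = 59700 + ½·815·(0.629² − 5.83²) − 815·9.8·(−6.78) = 59700 + (-13700) − (-54200) = 100000 Pa.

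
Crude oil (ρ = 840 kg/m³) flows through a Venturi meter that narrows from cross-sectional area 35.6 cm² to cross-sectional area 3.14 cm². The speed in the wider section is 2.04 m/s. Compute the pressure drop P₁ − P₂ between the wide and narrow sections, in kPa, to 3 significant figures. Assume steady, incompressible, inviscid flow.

ΔP ≈ 223 kPa

By continuity, v₂ = v₁·A₁/A₂ = 2.04·(35.6/3.14) = 23.1 m/s.
The pipe is horizontal, so Bernoulli reduces to P₁ + ½ρv₁² = P₂ + ½ρv₂².
P₁ − P₂ = ½·840·(23.1² − 2.04²) = ½·840·531 = 223000 Pa.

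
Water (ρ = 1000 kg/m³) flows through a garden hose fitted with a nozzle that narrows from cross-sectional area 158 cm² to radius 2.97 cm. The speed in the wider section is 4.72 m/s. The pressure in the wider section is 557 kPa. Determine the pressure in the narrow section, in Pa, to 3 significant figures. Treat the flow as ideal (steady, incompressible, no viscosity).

By continuity, v₂ = v₁·A₁/A₂ = 4.72·(158/27.7) = 26.9 m/s.
Along the horizontal streamline, P + ½ρv² is constant.
P₂ = P₁ − ½ρ(v₂² − v₁²) = 557000 − ½·1000·(26.9² − 4.72²) = 557000 − 351000 = 206000 Pa.

206000 Pa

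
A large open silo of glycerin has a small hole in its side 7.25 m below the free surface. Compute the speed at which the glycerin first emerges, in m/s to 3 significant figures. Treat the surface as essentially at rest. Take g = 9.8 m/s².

Torricelli's result v = √(2gh) gives v = √(2·9.8·7.25) = 11.9 m/s.

v = 11.9 m/s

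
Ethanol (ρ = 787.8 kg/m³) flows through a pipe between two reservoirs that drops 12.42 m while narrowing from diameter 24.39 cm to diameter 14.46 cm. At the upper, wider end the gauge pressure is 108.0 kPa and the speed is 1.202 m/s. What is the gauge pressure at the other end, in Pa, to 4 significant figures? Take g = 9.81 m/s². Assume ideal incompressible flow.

199900 Pa

By continuity, v₂ = v₁·A₁/A₂ = 1.202·(467.2/164.2) = 3.420 m/s.
Applying Bernoulli between the two ends and solving for P₂: P₂ = P₁ + ½ρ(v₁² − v₂²) − ρgΔh.
P₂ = 108000 + ½·787.8·(1.202² − 3.420²) − 787.8·9.81·(−12.42) = 108000 + (-4037) − (-95990) = 199900 Pa.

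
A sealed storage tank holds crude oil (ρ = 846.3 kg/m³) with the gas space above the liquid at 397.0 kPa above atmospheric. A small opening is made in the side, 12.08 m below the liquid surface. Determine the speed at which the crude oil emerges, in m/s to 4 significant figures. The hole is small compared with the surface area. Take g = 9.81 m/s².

Take point 1 at the surface (v₁ ≈ 0) and point 2 at the hole (at atmospheric pressure). Bernoulli: P₁ + ρg h = P_atm + ½ρv₂².
With P₁ − P_atm = 397000 Pa, v₂ = √(2gh + 2ΔP/ρ) = √(2·9.81·12.08 + 2·397000/846.3) = 34.28 m/s.

v ≈ 34.28 m/s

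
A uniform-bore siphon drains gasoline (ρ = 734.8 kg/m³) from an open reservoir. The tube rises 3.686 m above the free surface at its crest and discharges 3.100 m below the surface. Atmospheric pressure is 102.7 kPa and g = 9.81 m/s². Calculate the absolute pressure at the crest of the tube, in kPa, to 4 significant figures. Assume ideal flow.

Bernoulli surface→outlet gives ½v² = g·h_out, so v = √(2·9.81·3.100) = 7.799 m/s.
With constant cross-section the crest speed equals v; applying Bernoulli from the surface up to the crest, P_top = P_atm − ½ρv² − ρg·h_top.
P_top = 102700 − ½·734.8·7.799² − 734.8·9.81·3.686 = 53780 Pa.

53.78 kPa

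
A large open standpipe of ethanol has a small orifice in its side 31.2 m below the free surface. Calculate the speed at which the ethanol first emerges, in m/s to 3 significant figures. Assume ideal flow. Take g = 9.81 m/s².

The surface is effectively still and both ends are open, so ½v² = gh and v = √(2·9.81·31.2) = 24.7 m/s.

24.7 m/s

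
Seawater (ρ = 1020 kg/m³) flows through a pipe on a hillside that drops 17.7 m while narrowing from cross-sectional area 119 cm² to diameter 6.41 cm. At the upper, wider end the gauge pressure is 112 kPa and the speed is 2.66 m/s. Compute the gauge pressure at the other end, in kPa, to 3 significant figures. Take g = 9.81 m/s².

P₂ = 244 kPa

Continuity gives A₁v₁ = A₂v₂, so v₂ = (119 cm²)/(32.3 cm²) × 2.66 m/s = 9.81 m/s.
Bernoulli: P₁ + ½ρv₁² + ρg h₁ = P₂ + ½ρv₂² + ρg h₂, so P₂ = P₁ + ½ρ(v₁² − v₂²) − ρg(h₂ − h₁).
P₂ = 112000 + ½·1020·(2.66² − 9.81²) − 1020·9.81·(−17.7) = 112000 + (-45500) − (-177000) = 244000 Pa.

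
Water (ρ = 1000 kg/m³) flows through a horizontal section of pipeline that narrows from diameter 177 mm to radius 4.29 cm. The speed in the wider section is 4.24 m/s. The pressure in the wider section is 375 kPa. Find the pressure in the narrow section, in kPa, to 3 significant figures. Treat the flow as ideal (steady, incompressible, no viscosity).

P₂ ≈ 221 kPa

By continuity, v₂ = v₁·A₁/A₂ = 4.24·(246/57.8) = 18.0 m/s.
Bernoulli (h₁ = h₂): P₁ − P₂ = ½ρ(v₂² − v₁²).
P₂ = P₁ − ½ρ(v₂² − v₁²) = 375000 − ½·1000·(18.0² − 4.24²) = 375000 − 154000 = 221000 Pa.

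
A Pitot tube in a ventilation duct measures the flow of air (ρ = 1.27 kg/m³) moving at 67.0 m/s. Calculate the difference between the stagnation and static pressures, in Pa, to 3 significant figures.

Bernoulli between the free stream and the stagnation point: ½ρv² = P_stag − P_static.
ΔP = ½·1.27·67.0² = 2850 Pa.

ΔP ≈ 2850 Pa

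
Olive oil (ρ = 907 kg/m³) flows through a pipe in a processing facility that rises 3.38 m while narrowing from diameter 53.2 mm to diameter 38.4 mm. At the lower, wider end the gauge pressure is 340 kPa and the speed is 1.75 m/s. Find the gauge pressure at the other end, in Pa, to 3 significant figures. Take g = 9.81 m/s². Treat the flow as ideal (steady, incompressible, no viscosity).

By continuity, v₂ = v₁·A₁/A₂ = 1.75·(22.2/11.6) = 3.36 m/s.
Bernoulli: P₁ + ½ρv₁² + ρg h₁ = P₂ + ½ρv₂² + ρg h₂, so P₂ = P₁ + ½ρ(v₁² − v₂²) − ρg(h₂ − h₁).
P₂ = 340000 + ½·907·(1.75² − 3.36²) − 907·9.81·(+3.38) = 340000 + (-3730) − (30100) = 306000 Pa.

P₂ = 306000 Pa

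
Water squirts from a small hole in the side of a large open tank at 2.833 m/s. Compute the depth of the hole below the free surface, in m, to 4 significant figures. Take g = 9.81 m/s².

h = 0.4091 m

Inverting v = √(2gh) gives h = v² / 2g.
h = 2.833²/(2·9.81) = 8.026/19.62 = 0.4091 m.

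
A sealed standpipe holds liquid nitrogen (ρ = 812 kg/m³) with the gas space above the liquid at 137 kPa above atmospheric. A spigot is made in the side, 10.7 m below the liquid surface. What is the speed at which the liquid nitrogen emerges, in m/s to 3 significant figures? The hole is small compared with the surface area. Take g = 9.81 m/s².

v ≈ 23.4 m/s

Take point 1 at the surface (v₁ ≈ 0) and point 2 at the hole (at atmospheric pressure). Bernoulli: P₁ + ρg h = P_atm + ½ρv₂².
With P₁ − P_atm = 137000 Pa, v₂ = √(2gh + 2ΔP/ρ) = √(2·9.81·10.7 + 2·137000/812) = 23.4 m/s.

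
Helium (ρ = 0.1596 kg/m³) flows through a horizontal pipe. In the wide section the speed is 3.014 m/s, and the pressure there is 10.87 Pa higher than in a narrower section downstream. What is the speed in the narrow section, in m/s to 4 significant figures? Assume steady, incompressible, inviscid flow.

v₂ ≈ 12.05 m/s

Along the level pipe P + ½ρv² is conserved, hence v₂² = v₁² + 2(P₁ − P₂)/ρ.
v₂ = √(3.014² + 2·10.87/0.1596) = √(9.084 + 136.2) = 12.05 m/s.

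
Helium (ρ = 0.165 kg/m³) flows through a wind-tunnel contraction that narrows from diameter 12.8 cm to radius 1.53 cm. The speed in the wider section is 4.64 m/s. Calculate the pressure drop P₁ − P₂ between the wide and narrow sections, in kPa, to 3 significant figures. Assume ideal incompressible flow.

By continuity, v₂ = v₁·A₁/A₂ = 4.64·(129/7.35) = 81.2 m/s.
The pipe is horizontal, so Bernoulli reduces to P₁ + ½ρv₁² = P₂ + ½ρv₂².
P₁ − P₂ = ½·0.165·(81.2² − 4.64²) = ½·0.165·6570 = 542 Pa.

ΔP ≈ 0.542 kPa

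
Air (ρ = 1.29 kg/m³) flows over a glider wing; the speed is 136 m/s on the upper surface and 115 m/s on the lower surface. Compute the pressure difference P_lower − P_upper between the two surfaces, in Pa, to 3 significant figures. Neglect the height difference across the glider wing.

ΔP ≈ 3400 Pa

Bernoulli (same height): P_lower − P_upper = ½ρ(v_upper² − v_lower²).
ΔP = ½·1.29·(136² − 115²) = 3400 Pa.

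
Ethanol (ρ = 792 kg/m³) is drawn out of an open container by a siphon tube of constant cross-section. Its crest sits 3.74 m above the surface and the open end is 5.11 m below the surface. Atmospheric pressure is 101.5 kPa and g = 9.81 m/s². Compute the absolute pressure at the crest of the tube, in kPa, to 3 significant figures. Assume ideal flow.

The outlet speed comes from Torricelli: v = √(2g·5.11) = 10.0 m/s.
With constant cross-section the crest speed equals v; applying Bernoulli from the surface up to the crest, P_top = P_atm − ½ρv² − ρg·h_top.
P_top = 101500 − ½·792·10.0² − 792·9.81·3.74 = 32700 Pa.

P_top ≈ 32.7 kPa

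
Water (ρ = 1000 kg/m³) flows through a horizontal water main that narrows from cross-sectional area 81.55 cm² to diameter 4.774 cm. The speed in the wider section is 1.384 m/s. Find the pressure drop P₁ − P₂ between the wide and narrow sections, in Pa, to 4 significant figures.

18920 Pa

Mass conservation (A₁v₁ = A₂v₂) gives v₂ = 1.384 × 81.55/17.90 = 6.305 m/s.
Bernoulli (h₁ = h₂): P₁ − P₂ = ½ρ(v₂² − v₁²).
P₁ − P₂ = ½·1000·(6.305² − 1.384²) = ½·1000·37.84 = 18920 Pa.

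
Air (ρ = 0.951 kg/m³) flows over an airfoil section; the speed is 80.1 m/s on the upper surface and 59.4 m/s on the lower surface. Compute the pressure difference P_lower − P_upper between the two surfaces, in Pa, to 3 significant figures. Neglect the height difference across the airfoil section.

The pressure is lower where the speed is higher: ΔP = ½ρ(v_up² − v_low²).
ΔP = ½·0.951·(80.1² − 59.4²) = 1370 Pa.

ΔP ≈ 1370 Pa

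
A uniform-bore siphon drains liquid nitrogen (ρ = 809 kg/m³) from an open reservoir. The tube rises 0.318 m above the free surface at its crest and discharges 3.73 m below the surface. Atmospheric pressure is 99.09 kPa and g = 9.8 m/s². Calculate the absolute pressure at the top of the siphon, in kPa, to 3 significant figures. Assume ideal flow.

P_top = 67.0 kPa

The outlet speed comes from Torricelli: v = √(2g·3.73) = 8.55 m/s.
With constant cross-section the crest speed equals v; applying Bernoulli from the surface up to the crest, P_top = P_atm − ½ρv² − ρg·h_top.
P_top = 99090 − ½·809·8.55² − 809·9.8·0.318 = 67000 Pa.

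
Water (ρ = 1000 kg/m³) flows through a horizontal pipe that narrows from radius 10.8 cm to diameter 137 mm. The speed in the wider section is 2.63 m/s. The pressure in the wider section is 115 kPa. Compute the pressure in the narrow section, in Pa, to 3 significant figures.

P₂ = 97100 Pa

The volume flow rate is constant, so v₂ = (A₁/A₂)v₁ = (366/147)·2.63 = 6.54 m/s.
With no height change, Bernoulli's equation is P₁ + ½ρv₁² = P₂ + ½ρv₂².
P₂ = P₁ − ½ρ(v₂² − v₁²) = 115000 − ½·1000·(6.54² − 2.63²) = 115000 − 17900 = 97100 Pa.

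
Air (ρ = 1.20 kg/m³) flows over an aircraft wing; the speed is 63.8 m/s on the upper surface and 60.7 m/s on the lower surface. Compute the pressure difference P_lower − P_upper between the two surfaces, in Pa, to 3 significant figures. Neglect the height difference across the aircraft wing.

Bernoulli (same height): P_lower − P_upper = ½ρ(v_upper² − v_lower²).
ΔP = ½·1.20·(63.8² − 60.7²) = 232 Pa.

ΔP ≈ 232 Pa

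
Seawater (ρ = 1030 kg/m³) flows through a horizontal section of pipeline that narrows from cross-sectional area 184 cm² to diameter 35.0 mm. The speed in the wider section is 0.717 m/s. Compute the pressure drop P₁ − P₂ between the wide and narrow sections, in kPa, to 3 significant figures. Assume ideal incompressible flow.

Mass conservation (A₁v₁ = A₂v₂) gives v₂ = 0.717 × 184/9.62 = 13.7 m/s.
With no height change, Bernoulli's equation is P₁ + ½ρv₁² = P₂ + ½ρv₂².
P₁ − P₂ = ½·1030·(13.7² − 0.717²) = ½·1030·188 = 96600 Pa.

ΔP = 96.6 kPa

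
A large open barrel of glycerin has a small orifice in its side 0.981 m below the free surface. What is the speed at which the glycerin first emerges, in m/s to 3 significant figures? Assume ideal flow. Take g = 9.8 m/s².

4.38 m/s

The surface is effectively still and both ends are open, so ½v² = gh and v = √(2·9.8·0.981) = 4.38 m/s.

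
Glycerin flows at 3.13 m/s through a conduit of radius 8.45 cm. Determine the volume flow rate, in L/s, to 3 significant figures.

Q = A·v = 0.0224 m² × 3.13 m/s = 0.0702 m³/s.
Converting: 0.0702 m³/s × 1000 = 70.2 L/s.

Q ≈ 70.2 L/s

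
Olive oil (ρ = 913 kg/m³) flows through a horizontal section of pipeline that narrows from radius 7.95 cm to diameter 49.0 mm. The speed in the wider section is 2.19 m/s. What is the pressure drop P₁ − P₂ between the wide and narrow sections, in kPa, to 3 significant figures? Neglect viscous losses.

241 kPa

Continuity gives A₁v₁ = A₂v₂, so v₂ = (199 cm²)/(18.9 cm²) × 2.19 m/s = 23.1 m/s.
Along the horizontal streamline, P + ½ρv² is constant.
P₁ − P₂ = ½·913·(23.1² − 2.19²) = ½·913·527 = 241000 Pa.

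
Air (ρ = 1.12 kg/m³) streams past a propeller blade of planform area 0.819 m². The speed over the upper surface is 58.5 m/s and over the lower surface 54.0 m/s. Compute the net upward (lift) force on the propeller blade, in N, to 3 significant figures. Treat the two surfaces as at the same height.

From P + ½ρv² = const at equal height, P_low − P_up = ½ρ(v_up² − v_low²).
ΔP = ½·1.12·(58.5² − 54.0²) = 284 Pa.
Lift = ΔP · A = 284 × 0.819 = 232 N.

F ≈ 232 N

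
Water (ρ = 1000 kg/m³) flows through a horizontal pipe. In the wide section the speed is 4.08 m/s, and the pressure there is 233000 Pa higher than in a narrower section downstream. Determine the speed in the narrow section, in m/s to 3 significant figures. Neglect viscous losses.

v₂ = 22.0 m/s

Horizontal Bernoulli: P₁ + ½ρv₁² = P₂ + ½ρv₂², so v₂² = v₁² + 2(P₁ − P₂)/ρ.
v₂ = √(4.08² + 2·233000/1000) = √(16.6 + 466) = 22.0 m/s.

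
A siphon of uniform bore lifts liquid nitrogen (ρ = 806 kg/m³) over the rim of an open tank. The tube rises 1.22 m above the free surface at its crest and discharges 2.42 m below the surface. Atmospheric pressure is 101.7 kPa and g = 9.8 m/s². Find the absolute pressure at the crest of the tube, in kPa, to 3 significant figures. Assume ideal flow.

Bernoulli surface→outlet gives ½v² = g·h_out, so v = √(2·9.8·2.42) = 6.89 m/s.
The bore is uniform, so the speed at the crest is the same v. Bernoulli surface→crest: P_atm = P_top + ½ρv² + ρg·h_top.
P_top = 101700 − ½·806·6.89² − 806·9.8·1.22 = 72900 Pa.

72.9 kPa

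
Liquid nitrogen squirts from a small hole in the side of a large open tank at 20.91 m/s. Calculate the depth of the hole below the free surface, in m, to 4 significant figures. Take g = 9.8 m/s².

For a small hole in a large open tank, ½v² = gh, giving h = v²/(2g).
h = 20.91²/(2·9.8) = 437.2/19.60 = 22.31 m.

h ≈ 22.31 m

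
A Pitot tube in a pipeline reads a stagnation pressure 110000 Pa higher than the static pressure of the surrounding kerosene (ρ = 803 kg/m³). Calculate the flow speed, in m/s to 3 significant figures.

Bernoulli between the free stream and the stagnation point: ½ρv² = P_stag − P_static.
v = √(2ΔP/ρ) = √(2·110000/803) = 16.6 m/s.

16.6 m/s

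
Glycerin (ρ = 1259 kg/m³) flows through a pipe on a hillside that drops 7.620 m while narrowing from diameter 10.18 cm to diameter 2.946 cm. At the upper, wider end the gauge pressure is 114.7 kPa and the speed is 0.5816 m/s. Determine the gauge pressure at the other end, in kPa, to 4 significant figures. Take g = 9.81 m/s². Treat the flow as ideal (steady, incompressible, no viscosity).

P₂ ≈ 178.7 kPa

By continuity, v₂ = v₁·A₁/A₂ = 0.5816·(81.39/6.816) = 6.945 m/s.
Energy conservation along the streamline gives P₂ = P₁ − ½ρ(v₂² − v₁²) − ρg(h₂ − h₁).
P₂ = 114700 + ½·1259·(0.5816² − 6.945²) − 1259·9.81·(−7.620) = 114700 + (-30150) − (-94110) = 178700 Pa.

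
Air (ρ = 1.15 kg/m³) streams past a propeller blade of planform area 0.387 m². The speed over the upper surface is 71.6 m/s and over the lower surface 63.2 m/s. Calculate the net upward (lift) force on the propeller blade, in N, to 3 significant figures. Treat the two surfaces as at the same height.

From P + ½ρv² = const at equal height, P_low − P_up = ½ρ(v_up² − v_low²).
ΔP = ½·1.15·(71.6² − 63.2²) = 651 Pa.
Lift = ΔP · A = 651 × 0.387 = 252 N.

252 N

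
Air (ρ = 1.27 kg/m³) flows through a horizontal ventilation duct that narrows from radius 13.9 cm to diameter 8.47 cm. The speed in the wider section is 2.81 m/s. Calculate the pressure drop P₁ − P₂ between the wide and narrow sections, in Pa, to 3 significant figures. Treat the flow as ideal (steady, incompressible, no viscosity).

Continuity gives A₁v₁ = A₂v₂, so v₂ = (607 cm²)/(56.3 cm²) × 2.81 m/s = 30.3 m/s.
The pipe is horizontal, so Bernoulli reduces to P₁ + ½ρv₁² = P₂ + ½ρv₂².
P₁ − P₂ = ½·1.27·(30.3² − 2.81²) = ½·1.27·908 = 577 Pa.

ΔP ≈ 577 Pa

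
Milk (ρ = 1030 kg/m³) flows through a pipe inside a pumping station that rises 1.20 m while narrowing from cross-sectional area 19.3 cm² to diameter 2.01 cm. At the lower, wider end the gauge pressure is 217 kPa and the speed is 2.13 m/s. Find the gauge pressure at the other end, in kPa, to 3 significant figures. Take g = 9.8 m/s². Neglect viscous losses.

By continuity, v₂ = v₁·A₁/A₂ = 2.13·(19.3/3.17) = 13.0 m/s.
Energy conservation along the streamline gives P₂ = P₁ − ½ρ(v₂² − v₁²) − ρg(h₂ − h₁).
P₂ = 217000 + ½·1030·(2.13² − 13.0²) − 1030·9.8·(+1.20) = 217000 + (-84100) − (12100) = 121000 Pa.

121 kPa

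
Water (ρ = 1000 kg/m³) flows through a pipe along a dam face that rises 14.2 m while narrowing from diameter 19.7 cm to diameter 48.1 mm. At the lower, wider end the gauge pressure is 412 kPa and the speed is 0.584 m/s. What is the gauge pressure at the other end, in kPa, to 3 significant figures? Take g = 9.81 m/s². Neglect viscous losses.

The volume flow rate is constant, so v₂ = (A₁/A₂)v₁ = (305/18.2)·0.584 = 9.80 m/s.
Bernoulli: P₁ + ½ρv₁² + ρg h₁ = P₂ + ½ρv₂² + ρg h₂, so P₂ = P₁ + ½ρ(v₁² − v₂²) − ρg(h₂ − h₁).
P₂ = 412000 + ½·1000·(0.584² − 9.80²) − 1000·9.81·(+14.2) = 412000 + (-47800) − (139000) = 225000 Pa.

P₂ ≈ 225 kPa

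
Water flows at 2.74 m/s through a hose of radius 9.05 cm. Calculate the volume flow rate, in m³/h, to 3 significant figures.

254 m³/h

Q = A·v = 0.0257 m² × 2.74 m/s = 0.0705 m³/s.
Converting: 0.0705 m³/s × 3600 = 254 m³/h.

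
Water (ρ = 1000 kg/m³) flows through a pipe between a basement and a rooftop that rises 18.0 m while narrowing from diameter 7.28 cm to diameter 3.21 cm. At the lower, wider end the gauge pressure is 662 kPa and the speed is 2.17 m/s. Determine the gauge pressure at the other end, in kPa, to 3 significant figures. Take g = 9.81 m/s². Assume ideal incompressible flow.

425 kPa

By continuity, v₂ = v₁·A₁/A₂ = 2.17·(41.6/8.09) = 11.2 m/s.
Bernoulli: P₁ + ½ρv₁² + ρg h₁ = P₂ + ½ρv₂² + ρg h₂, so P₂ = P₁ + ½ρ(v₁² − v₂²) − ρg(h₂ − h₁).
P₂ = 662000 + ½·1000·(2.17² − 11.2²) − 1000·9.81·(+18.0) = 662000 + (-59900) − (177000) = 425000 Pa.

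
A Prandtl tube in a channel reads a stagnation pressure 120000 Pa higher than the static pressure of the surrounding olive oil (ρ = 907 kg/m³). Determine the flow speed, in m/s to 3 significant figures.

v ≈ 16.3 m/s

The dynamic pressure equals the rise in static pressure at the stagnation point: ΔP = ½ρv².
v = √(2ΔP/ρ) = √(2·120000/907) = 16.3 m/s.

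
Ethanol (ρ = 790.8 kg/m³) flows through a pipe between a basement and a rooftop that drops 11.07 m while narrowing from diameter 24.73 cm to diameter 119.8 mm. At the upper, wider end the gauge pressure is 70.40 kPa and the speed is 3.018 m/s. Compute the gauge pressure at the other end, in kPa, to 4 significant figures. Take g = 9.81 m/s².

Mass conservation (A₁v₁ = A₂v₂) gives v₂ = 3.018 × 480.3/112.7 = 12.86 m/s.
Bernoulli: P₁ + ½ρv₁² + ρg h₁ = P₂ + ½ρv₂² + ρg h₂, so P₂ = P₁ + ½ρ(v₁² − v₂²) − ρg(h₂ − h₁).
P₂ = 70400 + ½·790.8·(3.018² − 12.86²) − 790.8·9.81·(−11.07) = 70400 + (-61790) − (-85880) = 94480 Pa.

94.48 kPa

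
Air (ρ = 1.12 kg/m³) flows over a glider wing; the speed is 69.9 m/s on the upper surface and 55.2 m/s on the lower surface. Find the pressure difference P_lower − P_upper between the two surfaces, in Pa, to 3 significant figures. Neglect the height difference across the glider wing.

With negligible Δh, P + ½ρv² is constant, so P_low − P_up = ½ρ(v_up² − v_low²).
ΔP = ½·1.12·(69.9² − 55.2²) = 1030 Pa.

ΔP = 1030 Pa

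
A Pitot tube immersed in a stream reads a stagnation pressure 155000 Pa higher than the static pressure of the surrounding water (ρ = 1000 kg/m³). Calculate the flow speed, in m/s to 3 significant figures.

v ≈ 17.6 m/s

At the stagnation point the flow is brought to rest, so Bernoulli gives P_stag − P_static = ½ρv².
v = √(2ΔP/ρ) = √(2·155000/1000) = 17.6 m/s.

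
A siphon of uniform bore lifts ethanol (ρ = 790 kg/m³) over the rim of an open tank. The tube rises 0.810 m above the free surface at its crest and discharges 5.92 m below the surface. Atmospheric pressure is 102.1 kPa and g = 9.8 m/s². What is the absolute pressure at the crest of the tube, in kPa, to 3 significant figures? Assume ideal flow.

The outlet speed comes from Torricelli: v = √(2g·5.92) = 10.8 m/s.
The bore is uniform, so the speed at the crest is the same v. Bernoulli surface→crest: P_atm = P_top + ½ρv² + ρg·h_top.
P_top = 102100 − ½·790·10.8² − 790·9.8·0.810 = 50000 Pa.

P_top = 50.0 kPa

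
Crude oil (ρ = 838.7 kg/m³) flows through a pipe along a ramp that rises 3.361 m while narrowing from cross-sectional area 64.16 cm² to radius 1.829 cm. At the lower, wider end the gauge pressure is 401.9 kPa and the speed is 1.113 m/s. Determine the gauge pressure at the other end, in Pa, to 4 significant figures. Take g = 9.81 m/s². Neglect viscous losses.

P₂ ≈ 355400 Pa

Continuity gives A₁v₁ = A₂v₂, so v₂ = (64.16 cm²)/(10.51 cm²) × 1.113 m/s = 6.795 m/s.
Applying Bernoulli between the two ends and solving for P₂: P₂ = P₁ + ½ρ(v₁² − v₂²) − ρgΔh.
P₂ = 401900 + ½·838.7·(1.113² − 6.795²) − 838.7·9.81·(+3.361) = 401900 + (-18840) − (27650) = 355400 Pa.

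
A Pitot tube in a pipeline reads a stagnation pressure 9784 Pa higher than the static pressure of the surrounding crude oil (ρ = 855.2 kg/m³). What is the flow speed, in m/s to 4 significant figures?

v ≈ 4.783 m/s

Bernoulli between the free stream and the stagnation point: ½ρv² = P_stag − P_static.
v = √(2ΔP/ρ) = √(2·9784/855.2) = 4.783 m/s.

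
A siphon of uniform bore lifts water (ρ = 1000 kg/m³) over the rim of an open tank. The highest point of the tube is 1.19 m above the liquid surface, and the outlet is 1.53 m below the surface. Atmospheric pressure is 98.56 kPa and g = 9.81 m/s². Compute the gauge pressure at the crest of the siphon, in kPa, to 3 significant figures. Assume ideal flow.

P_gauge ≈ -26.7 kPa

Bernoulli surface→outlet gives ½v² = g·h_out, so v = √(2·9.81·1.53) = 5.48 m/s.
The bore is uniform, so the speed at the crest is the same v. Bernoulli surface→crest: P_atm = P_top + ½ρv² + ρg·h_top.
P_top = 98560 − ½·1000·5.48² − 1000·9.81·1.19 = 71900 Pa. So P_gauge = P_top − P_atm = -26700 Pa.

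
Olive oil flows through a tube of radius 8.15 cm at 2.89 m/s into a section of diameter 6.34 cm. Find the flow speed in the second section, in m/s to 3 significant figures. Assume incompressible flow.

v₂ ≈ 19.1 m/s

By continuity, v₂ = v₁·A₁/A₂ = 2.89·(209/31.6) = 19.1 m/s.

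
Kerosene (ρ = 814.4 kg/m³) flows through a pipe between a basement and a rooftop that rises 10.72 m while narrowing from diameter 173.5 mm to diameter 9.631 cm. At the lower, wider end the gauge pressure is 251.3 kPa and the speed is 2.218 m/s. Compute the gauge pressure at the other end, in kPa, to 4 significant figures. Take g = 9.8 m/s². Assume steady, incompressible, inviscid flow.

By continuity, v₂ = v₁·A₁/A₂ = 2.218·(236.4/72.85) = 7.198 m/s.
Applying Bernoulli between the two ends and solving for P₂: P₂ = P₁ + ½ρ(v₁² − v₂²) − ρgΔh.
P₂ = 251300 + ½·814.4·(2.218² − 7.198²) − 814.4·9.8·(+10.72) = 251300 + (-19090) − (85560) = 146600 Pa.

P₂ = 146.6 kPa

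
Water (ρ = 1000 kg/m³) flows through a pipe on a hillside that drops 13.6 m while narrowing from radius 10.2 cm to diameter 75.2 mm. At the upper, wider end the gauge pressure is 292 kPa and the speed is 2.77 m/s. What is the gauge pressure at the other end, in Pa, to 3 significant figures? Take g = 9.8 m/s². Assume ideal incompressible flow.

Continuity gives A₁v₁ = A₂v₂, so v₂ = (327 cm²)/(44.4 cm²) × 2.77 m/s = 20.4 m/s.
Applying Bernoulli between the two ends and solving for P₂: P₂ = P₁ + ½ρ(v₁² − v₂²) − ρgΔh.
P₂ = 292000 + ½·1000·(2.77² − 20.4²) − 1000·9.8·(−13.6) = 292000 + (-204000) − (-133000) = 221000 Pa.

221000 Pa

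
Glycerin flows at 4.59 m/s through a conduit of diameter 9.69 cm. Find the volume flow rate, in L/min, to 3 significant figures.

Q = A·v = 0.00737 m² × 4.59 m/s = 0.0338 m³/s.
Converting: 0.0338 m³/s × 60000 = 2030 L/min.

Q = 2030 L/min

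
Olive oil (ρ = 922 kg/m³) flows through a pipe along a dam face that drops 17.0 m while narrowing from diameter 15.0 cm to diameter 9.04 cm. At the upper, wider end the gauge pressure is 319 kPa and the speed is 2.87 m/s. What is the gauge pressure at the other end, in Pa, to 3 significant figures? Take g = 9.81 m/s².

By continuity, v₂ = v₁·A₁/A₂ = 2.87·(177/64.2) = 7.90 m/s.
Bernoulli: P₁ + ½ρv₁² + ρg h₁ = P₂ + ½ρv₂² + ρg h₂, so P₂ = P₁ + ½ρ(v₁² − v₂²) − ρg(h₂ − h₁).
P₂ = 319000 + ½·922·(2.87² − 7.90²) − 922·9.81·(−17.0) = 319000 + (-25000) − (-154000) = 448000 Pa.

P₂ ≈ 448000 Pa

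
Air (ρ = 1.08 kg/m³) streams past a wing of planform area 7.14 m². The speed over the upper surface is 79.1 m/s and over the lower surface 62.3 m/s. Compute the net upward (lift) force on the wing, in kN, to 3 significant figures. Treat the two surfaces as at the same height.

The faster flow above has the lower pressure; Bernoulli (same height) gives ΔP = ½ρ(v_up² − v_low²).
ΔP = ½·1.08·(79.1² − 62.3²) = 1280 Pa.
Lift = ΔP · A = 1280 × 7.14 = 9160 N.

9.16 kN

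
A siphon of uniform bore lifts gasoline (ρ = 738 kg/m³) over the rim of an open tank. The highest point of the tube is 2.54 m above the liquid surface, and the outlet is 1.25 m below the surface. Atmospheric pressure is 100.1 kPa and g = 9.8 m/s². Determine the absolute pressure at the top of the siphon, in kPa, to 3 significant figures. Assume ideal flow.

72.7 kPa

From the surface to the outlet (both open to atmosphere, surface at rest): v = √(2g·h_out) = √(2·9.8·1.25) = 4.95 m/s.
Continuity keeps v the same throughout the tube; from surface to crest, P_atm + 0 = P_top + ½ρv² + ρg·h_top.
P_top = 100100 − ½·738·4.95² − 738·9.8·2.54 = 72700 Pa.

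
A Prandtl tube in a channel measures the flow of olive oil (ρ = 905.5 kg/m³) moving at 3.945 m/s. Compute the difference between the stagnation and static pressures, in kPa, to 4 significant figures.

At the stagnation point the flow is brought to rest, so Bernoulli gives P_stag − P_static = ½ρv².
ΔP = ½·905.5·3.945² = 7046 Pa.

7.046 kPa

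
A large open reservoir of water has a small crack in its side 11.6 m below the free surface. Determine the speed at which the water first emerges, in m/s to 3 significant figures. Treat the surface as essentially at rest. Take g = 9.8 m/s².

v ≈ 15.1 m/s

Torricelli's result v = √(2gh) gives v = √(2·9.8·11.6) = 15.1 m/s.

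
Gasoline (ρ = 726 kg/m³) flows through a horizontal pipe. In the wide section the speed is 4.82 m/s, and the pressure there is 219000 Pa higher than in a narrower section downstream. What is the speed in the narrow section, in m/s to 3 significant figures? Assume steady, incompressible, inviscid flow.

v₂ ≈ 25.0 m/s

Horizontal Bernoulli: P₁ + ½ρv₁² = P₂ + ½ρv₂², so v₂² = v₁² + 2(P₁ − P₂)/ρ.
v₂ = √(4.82² + 2·219000/726) = √(23.2 + 603) = 25.0 m/s.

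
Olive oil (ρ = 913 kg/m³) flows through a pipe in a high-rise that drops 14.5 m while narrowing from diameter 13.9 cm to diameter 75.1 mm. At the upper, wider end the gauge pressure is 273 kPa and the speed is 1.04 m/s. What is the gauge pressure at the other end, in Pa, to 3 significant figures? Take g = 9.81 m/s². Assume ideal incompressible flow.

Mass conservation (A₁v₁ = A₂v₂) gives v₂ = 1.04 × 152/44.3 = 3.56 m/s.
Bernoulli: P₁ + ½ρv₁² + ρg h₁ = P₂ + ½ρv₂² + ρg h₂, so P₂ = P₁ + ½ρ(v₁² − v₂²) − ρg(h₂ − h₁).
P₂ = 273000 + ½·913·(1.04² − 3.56²) − 913·9.81·(−14.5) = 273000 + (-5300) − (-130000) = 398000 Pa.

398000 Pa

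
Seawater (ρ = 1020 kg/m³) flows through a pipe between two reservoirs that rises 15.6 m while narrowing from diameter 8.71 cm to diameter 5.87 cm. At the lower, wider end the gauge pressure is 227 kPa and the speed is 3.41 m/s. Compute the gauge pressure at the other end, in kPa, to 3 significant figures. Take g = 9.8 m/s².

P₂ ≈ 48.2 kPa

The volume flow rate is constant, so v₂ = (A₁/A₂)v₁ = (59.6/27.1)·3.41 = 7.51 m/s.
Bernoulli: P₁ + ½ρv₁² + ρg h₁ = P₂ + ½ρv₂² + ρg h₂, so P₂ = P₁ + ½ρ(v₁² − v₂²) − ρg(h₂ − h₁).
P₂ = 227000 + ½·1020·(3.41² − 7.51²) − 1020·9.8·(+15.6) = 227000 + (-22800) − (156000) = 48200 Pa.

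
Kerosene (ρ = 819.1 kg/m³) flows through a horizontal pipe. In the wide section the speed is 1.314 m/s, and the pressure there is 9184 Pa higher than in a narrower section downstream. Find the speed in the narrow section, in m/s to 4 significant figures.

With h₁ = h₂, rearranging Bernoulli gives v₂ = √(v₁² + 2ΔP/ρ).
v₂ = √(1.314² + 2·9184/819.1) = √(1.727 + 22.42) = 4.914 m/s.

v₂ = 4.914 m/s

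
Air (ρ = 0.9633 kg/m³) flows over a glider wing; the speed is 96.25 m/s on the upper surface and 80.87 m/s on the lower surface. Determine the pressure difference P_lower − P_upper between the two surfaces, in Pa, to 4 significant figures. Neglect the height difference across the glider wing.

The pressure is lower where the speed is higher: ΔP = ½ρ(v_up² − v_low²).
ΔP = ½·0.9633·(96.25² − 80.87²) = 1312 Pa.

ΔP ≈ 1312 Pa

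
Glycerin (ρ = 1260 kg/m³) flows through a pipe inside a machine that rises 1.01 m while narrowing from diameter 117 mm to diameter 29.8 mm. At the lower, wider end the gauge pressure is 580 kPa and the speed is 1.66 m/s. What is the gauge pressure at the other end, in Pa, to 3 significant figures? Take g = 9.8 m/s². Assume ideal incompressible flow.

By continuity, v₂ = v₁·A₁/A₂ = 1.66·(108/6.97) = 25.6 m/s.
Bernoulli: P₁ + ½ρv₁² + ρg h₁ = P₂ + ½ρv₂² + ρg h₂, so P₂ = P₁ + ½ρ(v₁² − v₂²) − ρg(h₂ − h₁).
P₂ = 580000 + ½·1260·(1.66² − 25.6²) − 1260·9.8·(+1.01) = 580000 + (-411000) − (12500) = 157000 Pa.

P₂ ≈ 157000 Pa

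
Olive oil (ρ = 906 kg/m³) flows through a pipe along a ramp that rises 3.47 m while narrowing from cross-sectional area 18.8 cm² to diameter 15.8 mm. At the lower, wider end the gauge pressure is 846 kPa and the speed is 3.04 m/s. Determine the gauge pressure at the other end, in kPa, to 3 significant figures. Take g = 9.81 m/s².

434 kPa

Continuity gives A₁v₁ = A₂v₂, so v₂ = (18.8 cm²)/(1.96 cm²) × 3.04 m/s = 29.1 m/s.
Bernoulli: P₁ + ½ρv₁² + ρg h₁ = P₂ + ½ρv₂² + ρg h₂, so P₂ = P₁ + ½ρ(v₁² − v₂²) − ρg(h₂ − h₁).
P₂ = 846000 + ½·906·(3.04² − 29.1²) − 906·9.81·(+3.47) = 846000 + (-381000) − (30800) = 434000 Pa.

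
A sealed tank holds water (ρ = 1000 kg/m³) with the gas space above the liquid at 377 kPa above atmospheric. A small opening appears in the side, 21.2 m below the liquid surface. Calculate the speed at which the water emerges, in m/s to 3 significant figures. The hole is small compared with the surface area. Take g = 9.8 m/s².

v ≈ 34.2 m/s

Take point 1 at the surface (v₁ ≈ 0) and point 2 at the hole (at atmospheric pressure). Bernoulli: P₁ + ρg h = P_atm + ½ρv₂².
With P₁ − P_atm = 377000 Pa, v₂ = √(2gh + 2ΔP/ρ) = √(2·9.8·21.2 + 2·377000/1000) = 34.2 m/s.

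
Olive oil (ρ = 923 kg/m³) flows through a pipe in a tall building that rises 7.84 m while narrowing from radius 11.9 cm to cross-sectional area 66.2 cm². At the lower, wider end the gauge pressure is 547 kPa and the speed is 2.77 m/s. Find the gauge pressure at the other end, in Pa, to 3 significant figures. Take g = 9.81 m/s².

Mass conservation (A₁v₁ = A₂v₂) gives v₂ = 2.77 × 445/66.2 = 18.6 m/s.
Bernoulli: P₁ + ½ρv₁² + ρg h₁ = P₂ + ½ρv₂² + ρg h₂, so P₂ = P₁ + ½ρ(v₁² − v₂²) − ρg(h₂ − h₁).
P₂ = 547000 + ½·923·(2.77² − 18.6²) − 923·9.81·(+7.84) = 547000 + (-156000) − (71000) = 320000 Pa.

320000 Pa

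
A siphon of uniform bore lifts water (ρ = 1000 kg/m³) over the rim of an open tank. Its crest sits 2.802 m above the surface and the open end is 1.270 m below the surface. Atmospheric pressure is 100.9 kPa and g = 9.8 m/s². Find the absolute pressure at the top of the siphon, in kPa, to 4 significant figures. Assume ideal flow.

Bernoulli surface→outlet gives ½v² = g·h_out, so v = √(2·9.8·1.270) = 4.989 m/s.
With constant cross-section the crest speed equals v; applying Bernoulli from the surface up to the crest, P_top = P_atm − ½ρv² − ρg·h_top.
P_top = 100900 − ½·1000·4.989² − 1000·9.8·2.802 = 60990 Pa.

P_top ≈ 60.99 kPa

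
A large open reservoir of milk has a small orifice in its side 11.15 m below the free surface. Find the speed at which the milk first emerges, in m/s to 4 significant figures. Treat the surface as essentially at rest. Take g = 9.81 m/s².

v = 14.79 m/s

Bernoulli from surface to hole (P equal, v_surface ≈ 0): v = √(2gh) = √(2×9.81×11.15) = 14.79 m/s.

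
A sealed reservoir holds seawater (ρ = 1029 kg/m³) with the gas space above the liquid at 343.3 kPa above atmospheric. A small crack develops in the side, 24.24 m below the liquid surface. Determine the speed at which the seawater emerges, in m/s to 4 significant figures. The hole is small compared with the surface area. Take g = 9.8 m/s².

33.80 m/s

Take point 1 at the surface (v₁ ≈ 0) and point 2 at the hole (at atmospheric pressure). Bernoulli: P₁ + ρg h = P_atm + ½ρv₂².
With P₁ − P_atm = 343300 Pa, v₂ = √(2gh + 2ΔP/ρ) = √(2·9.8·24.24 + 2·343300/1029) = 33.80 m/s.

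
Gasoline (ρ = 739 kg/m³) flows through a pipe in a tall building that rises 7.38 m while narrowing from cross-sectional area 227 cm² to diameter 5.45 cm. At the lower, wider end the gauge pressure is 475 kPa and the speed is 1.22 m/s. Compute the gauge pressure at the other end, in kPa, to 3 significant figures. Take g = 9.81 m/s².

P₂ ≈ 370 kPa

The volume flow rate is constant, so v₂ = (A₁/A₂)v₁ = (227/23.3)·1.22 = 11.9 m/s.
Energy conservation along the streamline gives P₂ = P₁ − ½ρ(v₂² − v₁²) − ρg(h₂ − h₁).
P₂ = 475000 + ½·739·(1.22² − 11.9²) − 739·9.81·(+7.38) = 475000 + (-51500) − (53500) = 370000 Pa.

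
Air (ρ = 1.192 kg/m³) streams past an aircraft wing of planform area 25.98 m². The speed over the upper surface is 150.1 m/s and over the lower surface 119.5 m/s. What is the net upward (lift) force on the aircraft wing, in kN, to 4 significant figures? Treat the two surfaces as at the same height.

With equal heights on the two surfaces, Bernoulli gives P_lower − P_upper = ½ρ(v_upper² − v_lower²).
ΔP = ½·1.192·(150.1² − 119.5²) = 4917 Pa.
Lift = ΔP · A = 4917 × 25.98 = 127700 N.

F ≈ 127.7 kN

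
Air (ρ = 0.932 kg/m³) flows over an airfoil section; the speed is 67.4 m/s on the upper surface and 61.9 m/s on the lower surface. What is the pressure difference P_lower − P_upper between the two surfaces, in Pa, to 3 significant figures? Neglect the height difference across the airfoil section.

331 Pa

The pressure is lower where the speed is higher: ΔP = ½ρ(v_up² − v_low²).
ΔP = ½·0.932·(67.4² − 61.9²) = 331 Pa.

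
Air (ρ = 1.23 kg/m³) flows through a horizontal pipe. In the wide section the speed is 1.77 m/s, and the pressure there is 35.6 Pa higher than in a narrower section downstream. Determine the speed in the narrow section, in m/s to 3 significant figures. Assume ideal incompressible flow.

v₂ ≈ 7.81 m/s

With h₁ = h₂, rearranging Bernoulli gives v₂ = √(v₁² + 2ΔP/ρ).
v₂ = √(1.77² + 2·35.6/1.23) = √(3.13 + 57.9) = 7.81 m/s.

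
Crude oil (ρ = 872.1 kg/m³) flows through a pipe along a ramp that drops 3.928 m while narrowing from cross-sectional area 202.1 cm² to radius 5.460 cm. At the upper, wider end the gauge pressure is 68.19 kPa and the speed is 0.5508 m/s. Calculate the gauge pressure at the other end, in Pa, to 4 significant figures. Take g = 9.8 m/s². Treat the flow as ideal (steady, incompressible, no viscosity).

The volume flow rate is constant, so v₂ = (A₁/A₂)v₁ = (202.1/93.66)·0.5508 = 1.189 m/s.
Applying Bernoulli between the two ends and solving for P₂: P₂ = P₁ + ½ρ(v₁² − v₂²) − ρgΔh.
P₂ = 68190 + ½·872.1·(0.5508² − 1.189²) − 872.1·9.8·(−3.928) = 68190 + (-483.7) − (-33570) = 101300 Pa.

P₂ ≈ 101300 Pa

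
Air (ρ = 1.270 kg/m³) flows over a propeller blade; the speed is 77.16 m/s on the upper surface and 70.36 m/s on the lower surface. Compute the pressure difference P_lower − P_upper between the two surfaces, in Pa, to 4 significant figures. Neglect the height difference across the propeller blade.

Bernoulli (same height): P_lower − P_upper = ½ρ(v_upper² − v_lower²).
ΔP = ½·1.270·(77.16² − 70.36²) = 637.0 Pa.

637.0 Pa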